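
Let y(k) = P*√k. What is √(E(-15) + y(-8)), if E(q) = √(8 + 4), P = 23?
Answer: √(2*√3 + 46*I*√2) ≈ 5.857 + 5.5535*I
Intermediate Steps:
E(q) = 2*√3 (E(q) = √12 = 2*√3)
y(k) = 23*√k
√(E(-15) + y(-8)) = √(2*√3 + 23*√(-8)) = √(2*√3 + 23*(2*I*√2)) = √(2*√3 + 46*I*√2)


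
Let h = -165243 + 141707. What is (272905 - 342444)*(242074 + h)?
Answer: -15196913982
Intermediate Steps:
h = -23536
(272905 - 342444)*(242074 + h) = (272905 - 342444)*(242074 - 23536) = -69539*218538 = -15196913982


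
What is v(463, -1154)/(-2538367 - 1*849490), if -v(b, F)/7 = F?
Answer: -8078/3387857 ≈ -0.0023844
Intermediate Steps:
v(b, F) = -7*F
v(463, -1154)/(-2538367 - 1*849490) = (-7*(-1154))/(-2538367 - 1*849490) = 8078/(-2538367 - 849490) = 8078/(-3387857) = 8078*(-1/3387857) = -8078/3387857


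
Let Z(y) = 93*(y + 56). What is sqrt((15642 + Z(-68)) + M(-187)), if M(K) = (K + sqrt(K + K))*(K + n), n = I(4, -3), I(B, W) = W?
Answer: sqrt(50056 - 190*I*sqrt(374)) ≈ 223.88 - 8.2061*I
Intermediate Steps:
n = -3
Z(y) = 5208 + 93*y (Z(y) = 93*(56 + y) = 5208 + 93*y)
M(K) = (-3 + K)*(K + sqrt(2)*sqrt(K)) (M(K) = (K + sqrt(K + K))*(K - 3) = (K + sqrt(2*K))*(-3 + K) = (K + sqrt(2)*sqrt(K))*(-3 + K) = (-3 + K)*(K + sqrt(2)*sqrt(K)))
sqrt((15642 + Z(-68)) + M(-187)) = sqrt((15642 + (5208 + 93*(-68))) + ((-187)**2 - 3*(-187) + sqrt(2)*(-187)**(3/2) - 3*sqrt(2)*sqrt(-187))) = sqrt((15642 + (5208 - 6324)) + (34969 + 561 + sqrt(2)*(-187*I*sqrt(187)) - 3*sqrt(2)*I*sqrt(187))) = sqrt((15642 - 1116) + (34969 + 561 - 187*I*sqrt(374) - 3*I*sqrt(374))) = sqrt(14526 + (35530 - 190*I*sqrt(374))) = sqrt(50056 - 190*I*sqrt(374))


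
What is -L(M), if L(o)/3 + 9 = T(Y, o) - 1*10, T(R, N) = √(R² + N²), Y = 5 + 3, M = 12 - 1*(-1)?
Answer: 57 - 3*√233 ≈ 11.207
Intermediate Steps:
M = 13 (M = 12 + 1 = 13)
Y = 8
T(R, N) = √(N² + R²)
L(o) = -57 + 3*√(64 + o²) (L(o) = -27 + 3*(√(o² + 8²) - 1*10) = -27 + 3*(√(o² + 64) - 10) = -27 + 3*(√(64 + o²) - 10) = -27 + 3*(-10 + √(64 + o²)) = -27 + (-30 + 3*√(64 + o²)) = -57 + 3*√(64 + o²))
-L(M) = -(-57 + 3*√(64 + 13²)) = -(-57 + 3*√(64 + 169)) = -(-57 + 3*√233) = 57 - 3*√233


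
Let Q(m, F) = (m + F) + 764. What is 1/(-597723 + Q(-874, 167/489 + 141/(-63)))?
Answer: -1141/682129617 ≈ -1.6727e-6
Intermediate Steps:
Q(m, F) = 764 + F + m (Q(m, F) = (F + m) + 764 = 764 + F + m)
1/(-597723 + Q(-874, 167/489 + 141/(-63))) = 1/(-597723 + (764 + (167/489 + 141/(-63)) - 874)) = 1/(-597723 + (764 + (167*(1/489) + 141*(-1/63)) - 874)) = 1/(-597723 + (764 + (167/489 - 47/21) - 874)) = 1/(-597723 + (764 - 2164/1141 - 874)) = 1/(-597723 - 127674/1141) = 1/(-682129617/1141) = -1141/682129617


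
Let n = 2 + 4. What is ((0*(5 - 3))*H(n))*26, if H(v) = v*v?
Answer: 0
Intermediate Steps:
n = 6
H(v) = v²
((0*(5 - 3))*H(n))*26 = ((0*(5 - 3))*6²)*26 = ((0*2)*36)*26 = (0*36)*26 = 0*26 = 0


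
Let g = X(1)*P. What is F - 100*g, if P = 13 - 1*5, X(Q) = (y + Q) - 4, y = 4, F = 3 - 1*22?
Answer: -819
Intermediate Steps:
F = -19 (F = 3 - 22 = -19)
X(Q) = Q (X(Q) = (4 + Q) - 4 = Q)
P = 8 (P = 13 - 5 = 8)
g = 8 (g = 1*8 = 8)
F - 100*g = -19 - 100*8 = -19 - 800 = -819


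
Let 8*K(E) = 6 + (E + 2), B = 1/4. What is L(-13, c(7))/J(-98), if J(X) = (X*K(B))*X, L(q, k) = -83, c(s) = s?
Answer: -664/79233 ≈ -0.0083804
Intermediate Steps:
B = 1/4 ≈ 0.25000
K(E) = 1 + E/8 (K(E) = (6 + (E + 2))/8 = (6 + (2 + E))/8 = (8 + E)/8 = 1 + E/8)
J(X) = 33*X**2/32 (J(X) = (X*(1 + (1/8)*(1/4)))*X = (X*(1 + 1/32))*X = (X*(33/32))*X = (33*X/32)*X = 33*X**2/32)
L(-13, c(7))/J(-98) = -83/((33/32)*(-98)**2) = -83/((33/32)*9604) = -83/79233/8 = -83*8/79233 = -664/79233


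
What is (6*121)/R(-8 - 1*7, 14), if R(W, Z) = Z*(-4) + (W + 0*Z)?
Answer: -726/71 ≈ -10.225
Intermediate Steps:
R(W, Z) = W - 4*Z (R(W, Z) = -4*Z + (W + 0) = -4*Z + W = W - 4*Z)
(6*121)/R(-8 - 1*7, 14) = (6*121)/((-8 - 1*7) - 4*14) = 726/((-8 - 7) - 56) = 726/(-15 - 56) = 726/(-71) = 726*(-1/71) = -726/71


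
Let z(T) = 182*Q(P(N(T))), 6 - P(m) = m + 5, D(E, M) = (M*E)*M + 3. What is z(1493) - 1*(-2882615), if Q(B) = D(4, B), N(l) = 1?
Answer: 2883161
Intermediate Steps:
D(E, M) = 3 + E*M² (D(E, M) = (E*M)*M + 3 = E*M² + 3 = 3 + E*M²)
P(m) = 1 - m (P(m) = 6 - (m + 5) = 6 - (5 + m) = 6 + (-5 - m) = 1 - m)
Q(B) = 3 + 4*B²
z(T) = 546 (z(T) = 182*(3 + 4*(1 - 1*1)²) = 182*(3 + 4*(1 - 1)²) = 182*(3 + 4*0²) = 182*(3 + 4*0) = 182*(3 + 0) = 182*3 = 546)
z(1493) - 1*(-2882615) = 546 - 1*(-2882615) = 546 + 2882615 = 2883161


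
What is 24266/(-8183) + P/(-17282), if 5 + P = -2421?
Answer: -199756527/70709303 ≈ -2.8250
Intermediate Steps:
P = -2426 (P = -5 - 2421 = -2426)
24266/(-8183) + P/(-17282) = 24266/(-8183) - 2426/(-17282) = 24266*(-1/8183) - 2426*(-1/17282) = -24266/8183 + 1213/8641 = -199756527/70709303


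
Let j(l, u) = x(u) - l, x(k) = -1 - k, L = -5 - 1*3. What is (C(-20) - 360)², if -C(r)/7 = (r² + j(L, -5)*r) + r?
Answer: 1795600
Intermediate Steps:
L = -8 (L = -5 - 3 = -8)
j(l, u) = -1 - l - u (j(l, u) = (-1 - u) - l = -1 - l - u)
C(r) = -91*r - 7*r² (C(r) = -7*((r² + (-1 - 1*(-8) - 1*(-5))*r) + r) = -7*((r² + (-1 + 8 + 5)*r) + r) = -7*((r² + 12*r) + r) = -7*(r² + 13*r) = -91*r - 7*r²)
(C(-20) - 360)² = (-7*(-20)*(13 - 20) - 360)² = (-7*(-20)*(-7) - 360)² = (-980 - 360)² = (-1340)² = 1795600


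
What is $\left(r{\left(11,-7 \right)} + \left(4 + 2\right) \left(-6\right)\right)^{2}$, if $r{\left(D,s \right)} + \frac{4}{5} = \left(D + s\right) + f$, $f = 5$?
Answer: $\frac{19321}{25} \approx 772.84$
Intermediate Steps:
$r{\left(D,s \right)} = \frac{21}{5} + D + s$ ($r{\left(D,s \right)} = - \frac{4}{5} + \left(\left(D + s\right) + 5\right) = - \frac{4}{5} + \left(5 + D + s\right) = \frac{21}{5} + D + s$)
$\left(r{\left(11,-7 \right)} + \left(4 + 2\right) \left(-6\right)\right)^{2} = \left(\left(\frac{21}{5} + 11 - 7\right) + \left(4 + 2\right) \left(-6\right)\right)^{2} = \left(\frac{41}{5} + 6 \left(-6\right)\right)^{2} = \left(\frac{41}{5} - 36\right)^{2} = \left(- \frac{139}{5}\right)^{2} = \frac{19321}{25}$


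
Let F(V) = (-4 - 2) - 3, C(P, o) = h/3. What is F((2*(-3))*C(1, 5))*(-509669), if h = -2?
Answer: 4587021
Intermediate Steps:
C(P, o) = -⅔ (C(P, o) = -2/3 = -2*⅓ = -⅔)
F(V) = -9 (F(V) = -6 - 3 = -9)
F((2*(-3))*C(1, 5))*(-509669) = -9*(-509669) = 4587021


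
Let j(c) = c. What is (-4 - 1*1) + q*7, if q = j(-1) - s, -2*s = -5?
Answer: -59/2 ≈ -29.500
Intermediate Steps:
s = 5/2 (s = -½*(-5) = 5/2 ≈ 2.5000)
q = -7/2 (q = -1 - 1*5/2 = -1 - 5/2 = -7/2 ≈ -3.5000)
(-4 - 1*1) + q*7 = (-4 - 1*1) - 7/2*7 = (-4 - 1) - 49/2 = -5 - 49/2 = -59/2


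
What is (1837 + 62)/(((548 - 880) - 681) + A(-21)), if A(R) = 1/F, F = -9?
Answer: -17091/9118 ≈ -1.8744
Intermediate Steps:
A(R) = -1/9 (A(R) = 1/(-9) = -1/9)
(1837 + 62)/(((548 - 880) - 681) + A(-21)) = (1837 + 62)/(((548 - 880) - 681) - 1/9) = 1899/((-332 - 681) - 1/9) = 1899/(-1013 - 1/9) = 1899/(-9118/9) = 1899*(-9/9118) = -17091/9118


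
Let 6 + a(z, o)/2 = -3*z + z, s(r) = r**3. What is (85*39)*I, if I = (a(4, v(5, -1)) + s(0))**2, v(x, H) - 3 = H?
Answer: 2598960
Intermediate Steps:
v(x, H) = 3 + H
a(z, o) = -12 - 4*z (a(z, o) = -12 + 2*(-3*z + z) = -12 + 2*(-2*z) = -12 - 4*z)
I = 784 (I = ((-12 - 4*4) + 0**3)**2 = ((-12 - 16) + 0)**2 = (-28 + 0)**2 = (-28)**2 = 784)
(85*39)*I = (85*39)*784 = 3315*784 = 2598960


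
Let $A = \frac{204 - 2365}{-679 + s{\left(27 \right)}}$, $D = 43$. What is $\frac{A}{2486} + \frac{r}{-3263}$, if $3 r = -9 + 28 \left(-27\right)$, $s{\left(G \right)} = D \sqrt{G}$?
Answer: $\frac{265407895637}{3334914392524} + \frac{278769 \sqrt{3}}{1022039348} \approx 0.080057$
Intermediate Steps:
$s{\left(G \right)} = 43 \sqrt{G}$
$A = - \frac{2161}{-679 + 129 \sqrt{3}}$ ($A = \frac{204 - 2365}{-679 + 43 \sqrt{27}} = - \frac{2161}{-679 + 43 \cdot 3 \sqrt{3}} = - \frac{2161}{-679 + 129 \sqrt{3}} \approx 4.7436$)
$r = -255$ ($r = \frac{-9 + 28 \left(-27\right)}{3} = \frac{-9 - 756}{3} = \frac{1}{3} \left(-765\right) = -255$)
$\frac{A}{2486} + \frac{r}{-3263} = \frac{\frac{1467319}{411118} + \frac{278769 \sqrt{3}}{411118}}{2486} - \frac{255}{-3263} = \left(\frac{1467319}{411118} + \frac{278769 \sqrt{3}}{411118}\right) \frac{1}{2486} - - \frac{255}{3263} = \left(\frac{1467319}{1022039348} + \frac{278769 \sqrt{3}}{1022039348}\right) + \frac{255}{3263} = \frac{265407895637}{3334914392524} + \frac{278769 \sqrt{3}}{1022039348}$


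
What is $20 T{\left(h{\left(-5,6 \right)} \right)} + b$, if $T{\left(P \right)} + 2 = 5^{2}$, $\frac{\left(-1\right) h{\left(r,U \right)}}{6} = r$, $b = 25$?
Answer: $485$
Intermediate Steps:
$h{\left(r,U \right)} = - 6 r$
$T{\left(P \right)} = 23$ ($T{\left(P \right)} = -2 + 5^{2} = -2 + 25 = 23$)
$20 T{\left(h{\left(-5,6 \right)} \right)} + b = 20 \cdot 23 + 25 = 460 + 25 = 485$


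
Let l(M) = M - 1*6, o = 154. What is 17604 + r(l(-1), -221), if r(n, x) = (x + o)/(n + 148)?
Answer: 2482097/141 ≈ 17604.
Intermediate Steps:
l(M) = -6 + M (l(M) = M - 6 = -6 + M)
r(n, x) = (154 + x)/(148 + n) (r(n, x) = (x + 154)/(n + 148) = (154 + x)/(148 + n))
17604 + r(l(-1), -221) = 17604 + (154 - 221)/(148 + (-6 - 1)) = 17604 - 67/(148 - 7) = 17604 - 67/141 = 2482097/141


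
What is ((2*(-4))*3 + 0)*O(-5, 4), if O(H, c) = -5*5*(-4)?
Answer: -2400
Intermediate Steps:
O(H, c) = 100 (O(H, c) = -25*(-4) = 100)
((2*(-4))*3 + 0)*O(-5, 4) = ((2*(-4))*3 + 0)*100 = (-8*3 + 0)*100 = (-24 + 0)*100 = -24*100 = -2400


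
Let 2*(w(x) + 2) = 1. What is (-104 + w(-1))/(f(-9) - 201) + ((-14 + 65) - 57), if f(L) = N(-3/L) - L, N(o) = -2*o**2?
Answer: -18861/3460 ≈ -5.4512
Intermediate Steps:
w(x) = -3/2 (w(x) = -2 + (1/2)*1 = -2 + 1/2 = -3/2)
f(L) = -L - 18/L**2 (f(L) = -2*9/L**2 - L = -18/L**2 - L = -L - 18/L**2)
(-104 + w(-1))/(f(-9) - 201) + ((-14 + 65) - 57) = (-104 - 3/2)/((-1*(-9) - 18/(-9)**2) - 201) + ((-14 + 65) - 57) = -211/(2*((9 - 18*1/81) - 201)) + (51 - 57) = -211/(2*((9 - 2/9) - 201)) - 6 = -211/(2*(79/9 - 201)) - 6 = -211/(2*(-1730/9)) - 6 = -211/2*(-9/1730) - 6 = 1899/3460 - 6 = -18861/3460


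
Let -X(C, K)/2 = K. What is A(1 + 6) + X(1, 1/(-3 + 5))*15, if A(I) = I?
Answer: -8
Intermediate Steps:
X(C, K) = -2*K
A(1 + 6) + X(1, 1/(-3 + 5))*15 = (1 + 6) - 2/(-3 + 5)*15 = 7 - 2/2*15 = 7 - 2*½*15 = 7 - 1*15 = 7 - 15 = -8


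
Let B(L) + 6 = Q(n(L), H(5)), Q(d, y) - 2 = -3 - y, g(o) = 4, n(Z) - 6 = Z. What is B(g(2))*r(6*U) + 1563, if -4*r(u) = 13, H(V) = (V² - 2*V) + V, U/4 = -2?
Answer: 6603/4 ≈ 1650.8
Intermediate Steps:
U = -8 (U = 4*(-2) = -8)
n(Z) = 6 + Z
H(V) = V² - V
r(u) = -13/4 (r(u) = -¼*13 = -13/4)
Q(d, y) = -1 - y (Q(d, y) = 2 + (-3 - y) = -1 - y)
B(L) = -27 (B(L) = -6 + (-1 - 5*(-1 + 5)) = -6 + (-1 - 5*4) = -6 + (-1 - 1*20) = -6 + (-1 - 20) = -6 - 21 = -27)
B(g(2))*r(6*U) + 1563 = -27*(-13/4) + 1563 = 351/4 + 1563 = 6603/4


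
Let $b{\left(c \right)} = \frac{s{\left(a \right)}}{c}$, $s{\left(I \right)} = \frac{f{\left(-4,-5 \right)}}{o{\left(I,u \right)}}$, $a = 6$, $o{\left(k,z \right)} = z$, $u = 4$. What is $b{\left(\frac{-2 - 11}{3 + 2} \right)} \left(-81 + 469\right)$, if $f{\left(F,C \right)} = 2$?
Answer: $- \frac{970}{13} \approx -74.615$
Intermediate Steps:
$s{\left(I \right)} = \frac{1}{2}$ ($s{\left(I \right)} = \frac{2}{4} = 2 \cdot \frac{1}{4} = \frac{1}{2}$)
$b{\left(c \right)} = \frac{1}{2 c}$
$b{\left(\frac{-2 - 11}{3 + 2} \right)} \left(-81 + 469\right) = \frac{1}{2 \frac{-2 - 11}{3 + 2}} \left(-81 + 469\right) = \frac{1}{2 \left(- \frac{13}{5}\right)} 388 = \frac{1}{2} \left(- \frac{5}{13}\right) 388 = \left(- \frac{5}{26}\right) 388 = - \frac{970}{13}$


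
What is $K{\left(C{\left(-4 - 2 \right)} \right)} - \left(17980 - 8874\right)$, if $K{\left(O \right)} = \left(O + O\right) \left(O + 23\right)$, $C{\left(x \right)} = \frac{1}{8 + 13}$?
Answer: $- \frac{4014778}{441} \approx -9103.8$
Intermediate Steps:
$C{\left(x \right)} = \frac{1}{21}$
$K{\left(O \right)} = 2 O \left(23 + O\right)$
$K{\left(C{\left(-4 - 2 \right)} \right)} - \left(17980 - 8874\right) = 2 \cdot \frac{1}{21} \left(23 + \frac{1}{21}\right) - \left(17980 - 8874\right) = 2 \cdot \frac{1}{21} \cdot \frac{484}{21} - 9106 = \frac{968}{441} - 9106 = - \frac{4014778}{441}$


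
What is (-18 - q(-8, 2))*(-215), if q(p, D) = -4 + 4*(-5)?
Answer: -1290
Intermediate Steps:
q(p, D) = -24 (q(p, D) = -4 - 20 = -24)
(-18 - q(-8, 2))*(-215) = (-18 - 1*(-24))*(-215) = (-18 + 24)*(-215) = 6*(-215) = -1290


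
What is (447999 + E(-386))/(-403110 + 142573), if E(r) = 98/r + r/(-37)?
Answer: -3199233544/1860494717 ≈ -1.7196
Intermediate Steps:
E(r) = 98/r - r/37 (E(r) = 98/r + r*(-1/37) = 98/r - r/37)
(447999 + E(-386))/(-403110 + 142573) = (447999 + (98/(-386) - 1/37*(-386)))/(-403110 + 142573) = (447999 + (98*(-1/386) + 386/37))/(-260537) = (447999 + (-49/193 + 386/37))*(-1/260537) = (447999 + 72685/7141)*(-1/260537) = (3199233544/7141)*(-1/260537) = -3199233544/1860494717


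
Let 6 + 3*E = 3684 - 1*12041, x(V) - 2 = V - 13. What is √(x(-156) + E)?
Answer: 4*I*√1662/3 ≈ 54.357*I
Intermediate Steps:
x(V) = -11 + V (x(V) = 2 + (V - 13) = 2 + (-13 + V) = -11 + V)
E = -8363/3 (E = -2 + (3684 - 1*12041)/3 = -2 + (3684 - 12041)/3 = -2 + (⅓)*(-8357) = -2 - 8357/3 = -8363/3 ≈ -2787.7)
√(x(-156) + E) = √((-11 - 156) - 8363/3) = √(-167 - 8363/3) = √(-8864/3) = 4*I*√1662/3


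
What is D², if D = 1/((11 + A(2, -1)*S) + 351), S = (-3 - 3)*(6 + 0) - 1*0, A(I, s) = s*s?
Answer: 1/106276 ≈ 9.4095e-6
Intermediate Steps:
A(I, s) = s²
S = -36 (S = -6*6 + 0 = -36 + 0 = -36)
D = 1/326 (D = 1/((11 + (-1)²*(-36)) + 351) = 1/((11 + 1*(-36)) + 351) = 1/((11 - 36) + 351) = 1/(-25 + 351) = 1/326 ≈ 0.0030675)
D² = (1/326)² = 1/106276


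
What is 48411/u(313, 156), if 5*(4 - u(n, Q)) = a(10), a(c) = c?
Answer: 48411/2 ≈ 24206.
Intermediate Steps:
u(n, Q) = 2 (u(n, Q) = 4 - 1/5*10 = 4 - 2 = 2)
48411/u(313, 156) = 48411/2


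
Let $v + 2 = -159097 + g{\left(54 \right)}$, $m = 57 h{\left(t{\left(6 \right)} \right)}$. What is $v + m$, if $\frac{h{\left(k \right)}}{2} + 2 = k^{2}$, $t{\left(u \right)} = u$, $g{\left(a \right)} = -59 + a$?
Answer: $-155228$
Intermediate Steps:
$h{\left(k \right)} = -4 + 2 k^{2}$
$m = 3876$ ($m = 57 \left(-4 + 2 \cdot 6^{2}\right) = 57 \left(-4 + 2 \cdot 36\right) = 57 \left(-4 + 72\right) = 57 \cdot 68 = 3876$)
$v = -159104$ ($v = -2 + \left(-159097 + \left(-59 + 54\right)\right) = -2 - 159102 = -159104$)
$v + m = -159104 + 3876 = -155228$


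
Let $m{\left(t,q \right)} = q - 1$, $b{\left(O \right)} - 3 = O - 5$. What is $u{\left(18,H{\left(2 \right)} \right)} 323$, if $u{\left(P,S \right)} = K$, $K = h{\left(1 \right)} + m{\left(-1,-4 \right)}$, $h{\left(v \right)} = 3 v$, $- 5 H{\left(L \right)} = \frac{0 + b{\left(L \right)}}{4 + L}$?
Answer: $-646$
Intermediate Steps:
$b{\left(O \right)} = -2 + O$ ($b{\left(O \right)} = 3 + \left(O - 5\right) = 3 + \left(-5 + O\right) = -2 + O$)
$H{\left(L \right)} = - \frac{-2 + L}{5 \left(4 + L\right)}$ ($H{\left(L \right)} = - \frac{\left(0 + \left(-2 + L\right)\right) \frac{1}{4 + L}}{5} = - \frac{\left(-2 + L\right) \frac{1}{4 + L}}{5} = - \frac{\frac{1}{4 + L} \left(-2 + L\right)}{5} = - \frac{-2 + L}{5 \left(4 + L\right)}$)
$m{\left(t,q \right)} = -1 + q$
$K = -2$ ($K = 3 \cdot 1 - 5 = 3 - 5 = -2$)
$u{\left(P,S \right)} = -2$
$u{\left(18,H{\left(2 \right)} \right)} 323 = \left(-2\right) 323 = -646$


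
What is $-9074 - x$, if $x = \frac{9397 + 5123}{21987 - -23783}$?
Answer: $- \frac{41533150}{4577} \approx -9074.3$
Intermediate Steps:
$x = \frac{1452}{4577}$ ($x = \frac{14520}{21987 + 23783} = \frac{14520}{45770} = 14520 \cdot \frac{1}{45770} = \frac{1452}{4577} \approx 0.31724$)
$-9074 - x = -9074 - \frac{1452}{4577} = - \frac{41533150}{4577}$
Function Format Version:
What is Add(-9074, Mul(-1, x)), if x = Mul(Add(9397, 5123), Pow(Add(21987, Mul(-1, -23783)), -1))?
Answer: Rational(-41533150, 4577) ≈ -9074.3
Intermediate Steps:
x = Rational(1452, 4577) (x = Mul(14520, Pow(Add(21987, 23783), -1)) = Mul(14520, Pow(45770, -1)) = Mul(14520, Rational(1, 45770)) = Rational(1452, 4577) ≈ 0.31724)
Add(-9074, Mul(-1, x)) = Add(-9074, Mul(-1, Rational(1452, 4577))) = Add(-9074, Rational(-1452, 4577)) = Rational(-41533150, 4577)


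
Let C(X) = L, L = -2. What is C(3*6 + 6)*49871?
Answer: -99742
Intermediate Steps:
C(X) = -2
C(3*6 + 6)*49871 = -2*49871 = -99742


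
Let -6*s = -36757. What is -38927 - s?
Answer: -270319/6 ≈ -45053.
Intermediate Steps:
s = 36757/6 (s = -⅙*(-36757) = 36757/6 ≈ 6126.2)
-38927 - s = -38927 - 1*36757/6 = -38927 - 36757/6 = -270319/6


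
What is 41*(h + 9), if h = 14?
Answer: 943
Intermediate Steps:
41*(h + 9) = 41*(14 + 9) = 41*23 = 943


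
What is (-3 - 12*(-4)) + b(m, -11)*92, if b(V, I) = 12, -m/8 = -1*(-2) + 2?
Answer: 1149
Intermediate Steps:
m = -32 (m = -8*(-1*(-2) + 2) = -8*(2 + 2) = -8*4 = -32)
(-3 - 12*(-4)) + b(m, -11)*92 = (-3 - 12*(-4)) + 12*92 = (-3 - 6*(-8)) + 1104 = (-3 + 48) + 1104 = 45 + 1104 = 1149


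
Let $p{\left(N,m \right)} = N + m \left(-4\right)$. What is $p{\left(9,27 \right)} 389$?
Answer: $-38511$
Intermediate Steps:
$p{\left(N,m \right)} = N - 4 m$
$p{\left(9,27 \right)} 389 = \left(9 - 108\right) 389 = \left(-99\right) 389 = -38511$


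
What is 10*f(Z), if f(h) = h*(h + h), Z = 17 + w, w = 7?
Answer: 11520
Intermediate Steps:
Z = 24 (Z = 17 + 7 = 24)
f(h) = 2*h² (f(h) = h*(2*h) = 2*h²)
10*f(Z) = 10*(2*24²) = 10*(2*576) = 10*1152 = 11520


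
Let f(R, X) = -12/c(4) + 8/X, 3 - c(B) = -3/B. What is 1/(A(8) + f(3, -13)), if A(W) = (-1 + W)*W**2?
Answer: 65/28872 ≈ 0.0022513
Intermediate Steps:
c(B) = 3 + 3/B (c(B) = 3 - (-3)/B = 3 + 3/B)
A(W) = W**2*(-1 + W)
f(R, X) = -16/5 + 8/X (f(R, X) = -12/(3 + 3/4) + 8/X = -12/15/4 + 8/X = -12*4/15 + 8/X = -16/5 + 8/X)
1/(A(8) + f(3, -13)) = 1/(8**2*(-1 + 8) + (-16/5 + 8/(-13))) = 1/(64*7 + (-16/5 + 8*(-1/13))) = 1/(448 + (-16/5 - 8/13)) = 1/(448 - 248/65) = 1/(28872/65) = 65/28872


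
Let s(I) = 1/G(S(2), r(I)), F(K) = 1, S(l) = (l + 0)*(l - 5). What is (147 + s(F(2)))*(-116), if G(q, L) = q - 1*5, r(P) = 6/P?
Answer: -187456/11 ≈ -17041.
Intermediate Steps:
S(l) = l*(-5 + l)
G(q, L) = -5 + q (G(q, L) = q - 5 = -5 + q)
s(I) = -1/11 (s(I) = 1/(-5 + 2*(-5 + 2)) = 1/(-5 + 2*(-3)) = 1/(-5 - 6) = 1/(-11) = -1/11)
(147 + s(F(2)))*(-116) = (147 - 1/11)*(-116) = (1616/11)*(-116) = -187456/11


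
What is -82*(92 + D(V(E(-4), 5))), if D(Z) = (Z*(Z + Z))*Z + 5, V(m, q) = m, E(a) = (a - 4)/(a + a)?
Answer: -8118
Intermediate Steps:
E(a) = (-4 + a)/(2*a) (E(a) = (-4 + a)/((2*a)) = (-4 + a)*(1/(2*a)) = (-4 + a)/(2*a))
D(Z) = 5 + 2*Z³ (D(Z) = (Z*(2*Z))*Z + 5 = (2*Z²)*Z + 5 = 2*Z³ + 5 = 5 + 2*Z³)
-82*(92 + D(V(E(-4), 5))) = -82*(92 + (5 + 2*((½)*(-4 - 4)/(-4))³)) = -82*(92 + (5 + 2*((½)*(-¼)*(-8))³)) = -82*(92 + (5 + 2*1³)) = -82*(92 + (5 + 2*1)) = -82*(92 + (5 + 2)) = -82*(92 + 7) = -82*99 = -8118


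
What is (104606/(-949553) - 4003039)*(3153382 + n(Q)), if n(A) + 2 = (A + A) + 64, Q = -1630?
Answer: -11974157459939445832/949553 ≈ -1.2610e+13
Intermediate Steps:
n(A) = 62 + 2*A (n(A) = -2 + ((A + A) + 64) = -2 + (2*A + 64) = -2 + (64 + 2*A) = 62 + 2*A)
(104606/(-949553) - 4003039)*(3153382 + n(Q)) = (104606/(-949553) - 4003039)*(3153382 + (62 + 2*(-1630))) = (104606*(-1/949553) - 4003039)*(3153382 + (62 - 3260)) = (-104606/949553 - 4003039)*(3153382 - 3198) = -3801097796173/949553*3150184 = -11974157459939445832/949553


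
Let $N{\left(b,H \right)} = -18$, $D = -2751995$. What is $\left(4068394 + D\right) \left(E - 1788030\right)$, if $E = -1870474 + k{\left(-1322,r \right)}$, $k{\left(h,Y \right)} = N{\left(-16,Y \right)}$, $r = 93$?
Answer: $-4816074702278$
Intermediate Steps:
$k{\left(h,Y \right)} = -18$
$E = -1870492$ ($E = -1870474 - 18 = -1870492$)
$\left(4068394 + D\right) \left(E - 1788030\right) = \left(4068394 - 2751995\right) \left(-1870492 - 1788030\right) = 1316399 \left(-3658522\right) = -4816074702278$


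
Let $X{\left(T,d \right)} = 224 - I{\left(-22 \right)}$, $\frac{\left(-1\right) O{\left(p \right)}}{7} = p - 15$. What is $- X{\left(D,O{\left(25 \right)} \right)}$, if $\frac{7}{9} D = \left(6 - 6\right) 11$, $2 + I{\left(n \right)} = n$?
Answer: $-248$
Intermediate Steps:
$I{\left(n \right)} = -2 + n$
$O{\left(p \right)} = 105 - 7 p$ ($O{\left(p \right)} = - 7 \left(p - 15\right) = - 7 \left(-15 + p\right) = 105 - 7 p$)
$D = 0$ ($D = \frac{9 \left(6 - 6\right) 11}{7} = \frac{9 \cdot 0 \cdot 11}{7} = \frac{9}{7} \cdot 0 = 0$)
$X{\left(T,d \right)} = 248$ ($X{\left(T,d \right)} = 224 - \left(-2 - 22\right) = 224 - -24 = 224 + 24 = 248$)
$- X{\left(D,O{\left(25 \right)} \right)} = \left(-1\right) 248 = -248$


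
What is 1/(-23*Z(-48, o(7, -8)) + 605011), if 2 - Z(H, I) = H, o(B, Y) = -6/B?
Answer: 1/603861 ≈ 1.6560e-6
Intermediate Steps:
Z(H, I) = 2 - H
1/(-23*Z(-48, o(7, -8)) + 605011) = 1/(-23*(2 - 1*(-48)) + 605011) = 1/(-23*(2 + 48) + 605011) = 1/(-23*50 + 605011) = 1/(-1150 + 605011) = 1/603861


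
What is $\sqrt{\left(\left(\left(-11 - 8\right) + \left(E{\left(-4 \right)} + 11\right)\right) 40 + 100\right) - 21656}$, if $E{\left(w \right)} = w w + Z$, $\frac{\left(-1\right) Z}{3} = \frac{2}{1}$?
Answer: $2 i \sqrt{5369} \approx 146.55 i$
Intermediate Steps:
$Z = -6$ ($Z = - 3 \cdot \frac{2}{1} = - 3 \cdot 2 \cdot 1 = \left(-3\right) 2 = -6$)
$E{\left(w \right)} = -6 + w^{2}$ ($E{\left(w \right)} = w w - 6 = w^{2} - 6 = -6 + w^{2}$)
$\sqrt{\left(\left(\left(-11 - 8\right) + \left(E{\left(-4 \right)} + 11\right)\right) 40 + 100\right) - 21656} = \sqrt{\left(\left(\left(-11 - 8\right) + \left(\left(-6 + \left(-4\right)^{2}\right) + 11\right)\right) 40 + 100\right) - 21656} = \sqrt{\left(\left(-19 + \left(\left(-6 + 16\right) + 11\right)\right) 40 + 100\right) - 21656} = \sqrt{\left(\left(-19 + \left(10 + 11\right)\right) 40 + 100\right) - 21656} = \sqrt{\left(\left(-19 + 21\right) 40 + 100\right) - 21656} = \sqrt{\left(2 \cdot 40 + 100\right) - 21656} = \sqrt{\left(80 + 100\right) - 21656} = \sqrt{180 - 21656} = \sqrt{-21476} = 2 i \sqrt{5369}$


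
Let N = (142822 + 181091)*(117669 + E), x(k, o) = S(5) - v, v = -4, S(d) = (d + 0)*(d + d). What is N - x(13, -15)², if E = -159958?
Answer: -13697959773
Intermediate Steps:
S(d) = 2*d² (S(d) = d*(2*d) = 2*d²)
x(k, o) = 54 (x(k, o) = 2*5² - 1*(-4) = 2*25 + 4 = 50 + 4 = 54)
N = -13697956857 (N = (142822 + 181091)*(117669 - 159958) = 323913*(-42289) = -13697956857)
N - x(13, -15)² = -13697956857 - 1*54² = -13697956857 - 1*2916 = -13697956857 - 2916 = -13697959773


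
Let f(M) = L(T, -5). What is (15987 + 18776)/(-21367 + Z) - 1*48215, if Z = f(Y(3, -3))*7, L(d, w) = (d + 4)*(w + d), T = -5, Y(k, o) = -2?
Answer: -1026869618/21297 ≈ -48217.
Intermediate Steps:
L(d, w) = (4 + d)*(d + w)
f(M) = 10 (f(M) = (-5)² + 4*(-5) + 4*(-5) - 5*(-5) = 25 - 20 - 20 + 25 = 10)
Z = 70 (Z = 10*7 = 70)
(15987 + 18776)/(-21367 + Z) - 1*48215 = (15987 + 18776)/(-21367 + 70) - 1*48215 = 34763/(-21297) - 48215 = 34763*(-1/21297) - 48215 = -34763/21297 - 48215 = -1026869618/21297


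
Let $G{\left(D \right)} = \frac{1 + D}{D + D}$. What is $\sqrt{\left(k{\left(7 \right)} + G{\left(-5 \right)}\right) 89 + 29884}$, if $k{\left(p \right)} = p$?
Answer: $\frac{\sqrt{763565}}{5} \approx 174.76$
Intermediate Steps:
$G{\left(D \right)} = \frac{1 + D}{2 D}$
$\sqrt{\left(k{\left(7 \right)} + G{\left(-5 \right)}\right) 89 + 29884} = \sqrt{\left(7 + \frac{1 - 5}{2 \left(-5\right)}\right) 89 + 29884} = \sqrt{\left(7 + \frac{1}{2} \left(- \frac{1}{5}\right) \left(-4\right)\right) 89 + 29884} = \sqrt{\left(7 + \frac{2}{5}\right) 89 + 29884} = \sqrt{\frac{37}{5} \cdot 89 + 29884} = \sqrt{\frac{3293}{5} + 29884} = \sqrt{\frac{152713}{5}} = \frac{\sqrt{763565}}{5}$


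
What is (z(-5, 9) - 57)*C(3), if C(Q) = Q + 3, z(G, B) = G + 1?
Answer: -366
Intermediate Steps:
z(G, B) = 1 + G
C(Q) = 3 + Q
(z(-5, 9) - 57)*C(3) = ((1 - 5) - 57)*(3 + 3) = (-4 - 57)*6 = -61*6 = -366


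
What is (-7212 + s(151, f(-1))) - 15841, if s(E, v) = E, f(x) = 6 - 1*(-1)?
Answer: -22902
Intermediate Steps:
f(x) = 7 (f(x) = 6 + 1 = 7)
(-7212 + s(151, f(-1))) - 15841 = (-7212 + 151) - 15841 = -7061 - 15841 = -22902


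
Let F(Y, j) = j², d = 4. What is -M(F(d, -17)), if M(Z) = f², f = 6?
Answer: -36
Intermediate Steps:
M(Z) = 36 (M(Z) = 6² = 36)
-M(F(d, -17)) = -1*36 = -36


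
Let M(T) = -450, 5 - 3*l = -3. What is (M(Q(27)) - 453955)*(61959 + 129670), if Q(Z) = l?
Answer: -87077175745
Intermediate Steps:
l = 8/3 (l = 5/3 - 1/3*(-3) = 5/3 + 1 = 8/3 ≈ 2.6667)
Q(Z) = 8/3
(M(Q(27)) - 453955)*(61959 + 129670) = (-450 - 453955)*(61959 + 129670) = -454405*191629 = -87077175745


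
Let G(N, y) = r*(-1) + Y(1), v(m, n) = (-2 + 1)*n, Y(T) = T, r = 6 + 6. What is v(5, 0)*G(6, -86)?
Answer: 0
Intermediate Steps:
r = 12
v(m, n) = -n
G(N, y) = -11 (G(N, y) = 12*(-1) + 1 = -12 + 1 = -11)
v(5, 0)*G(6, -86) = -1*0*(-11) = 0*(-11) = 0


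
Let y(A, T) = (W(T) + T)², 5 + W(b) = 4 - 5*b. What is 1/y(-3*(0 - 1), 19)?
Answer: 1/5929 ≈ 0.00016866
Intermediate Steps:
W(b) = -1 - 5*b (W(b) = -5 + (4 - 5*b) = -1 - 5*b)
y(A, T) = (-1 - 4*T)² (y(A, T) = ((-1 - 5*T) + T)² = (-1 - 4*T)²)
1/y(-3*(0 - 1), 19) = 1/((1 + 4*19)²) = 1/((1 + 76)²) = 1/(77²) = 1/5929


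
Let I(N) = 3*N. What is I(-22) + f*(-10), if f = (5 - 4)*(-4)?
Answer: -26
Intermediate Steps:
f = -4 (f = 1*(-4) = -4)
I(-22) + f*(-10) = 3*(-22) - 4*(-10) = -66 + 40 = -26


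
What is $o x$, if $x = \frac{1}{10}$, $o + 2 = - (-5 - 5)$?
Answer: $\frac{4}{5} \approx 0.8$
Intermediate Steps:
$o = 8$ ($o = -2 - \left(-5 - 5\right) = -2 - -10 = -2 + 10 = 8$)
$x = \frac{1}{10} \approx 0.1$
$o x = 8 \cdot \frac{1}{10} = \frac{4}{5}$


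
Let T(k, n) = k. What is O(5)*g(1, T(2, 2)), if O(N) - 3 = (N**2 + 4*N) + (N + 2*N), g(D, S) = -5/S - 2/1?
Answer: -567/2 ≈ -283.50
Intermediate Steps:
g(D, S) = -2 - 5/S (g(D, S) = -5/S - 2*1 = -5/S - 2 = -2 - 5/S)
O(N) = 3 + N**2 + 7*N (O(N) = 3 + ((N**2 + 4*N) + (N + 2*N)) = 3 + ((N**2 + 4*N) + 3*N) = 3 + (N**2 + 7*N) = 3 + N**2 + 7*N)
O(5)*g(1, T(2, 2)) = (3 + 5**2 + 7*5)*(-2 - 5/2) = (3 + 25 + 35)*(-2 - 5*1/2) = 63*(-2 - 5/2) = 63*(-9/2) = -567/2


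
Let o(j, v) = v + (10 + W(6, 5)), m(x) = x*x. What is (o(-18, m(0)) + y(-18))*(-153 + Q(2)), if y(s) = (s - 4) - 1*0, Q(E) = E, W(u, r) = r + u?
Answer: 151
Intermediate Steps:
m(x) = x**2
y(s) = -4 + s (y(s) = (-4 + s) + 0 = -4 + s)
o(j, v) = 21 + v (o(j, v) = v + (10 + (5 + 6)) = v + (10 + 11) = v + 21 = 21 + v)
(o(-18, m(0)) + y(-18))*(-153 + Q(2)) = ((21 + 0**2) + (-4 - 18))*(-153 + 2) = ((21 + 0) - 22)*(-151) = (21 - 22)*(-151) = -1*(-151) = 151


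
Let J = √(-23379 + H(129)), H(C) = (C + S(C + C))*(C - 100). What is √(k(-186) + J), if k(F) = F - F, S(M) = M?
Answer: 3039^(¼)*(1 + I) ≈ 7.4248 + 7.4248*I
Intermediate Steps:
H(C) = 3*C*(-100 + C) (H(C) = (C + (C + C))*(C - 100) = (C + 2*C)*(-100 + C) = (3*C)*(-100 + C) = 3*C*(-100 + C))
k(F) = 0
J = 2*I*√3039 (J = √(-23379 + 3*129*(-100 + 129)) = √(-23379 + 3*129*29) = √(-23379 + 11223) = √(-12156) = 2*I*√3039 ≈ 110.25*I)
√(k(-186) + J) = √(0 + 2*I*√3039) = √(2*I*√3039) = √2*3039^(¼)*√I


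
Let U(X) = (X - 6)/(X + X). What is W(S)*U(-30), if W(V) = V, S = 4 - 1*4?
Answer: 0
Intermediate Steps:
S = 0 (S = 4 - 4 = 0)
U(X) = (-6 + X)/(2*X) (U(X) = (-6 + X)/((2*X)) = (-6 + X)*(1/(2*X)) = (-6 + X)/(2*X))
W(S)*U(-30) = 0*((1/2)*(-6 - 30)/(-30)) = 0*((1/2)*(-1/30)*(-36)) = 0*(3/5) = 0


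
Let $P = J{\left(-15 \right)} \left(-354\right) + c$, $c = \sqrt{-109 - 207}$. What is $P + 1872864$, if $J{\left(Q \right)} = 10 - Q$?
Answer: $1864014 + 2 i \sqrt{79} \approx 1.864 \cdot 10^{6} + 17.776 i$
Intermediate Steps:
$c = 2 i \sqrt{79}$ ($c = \sqrt{-109 - 207} = \sqrt{-316} = 2 i \sqrt{79} \approx 17.776 i$)
$P = -8850 + 2 i \sqrt{79}$ ($P = \left(10 - -15\right) \left(-354\right) + 2 i \sqrt{79} = \left(10 + 15\right) \left(-354\right) + 2 i \sqrt{79} = 25 \left(-354\right) + 2 i \sqrt{79} = -8850 + 2 i \sqrt{79} \approx -8850.0 + 17.776 i$)
$P + 1872864 = \left(-8850 + 2 i \sqrt{79}\right) + 1872864 = 1864014 + 2 i \sqrt{79}$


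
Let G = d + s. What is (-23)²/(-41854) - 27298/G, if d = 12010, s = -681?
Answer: -1148523533/474163966 ≈ -2.4222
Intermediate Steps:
G = 11329 (G = 12010 - 681 = 11329)
(-23)²/(-41854) - 27298/G = (-23)²/(-41854) - 27298/11329 = 529*(-1/41854) - 27298*1/11329 = -529/41854 - 27298/11329 = -1148523533/474163966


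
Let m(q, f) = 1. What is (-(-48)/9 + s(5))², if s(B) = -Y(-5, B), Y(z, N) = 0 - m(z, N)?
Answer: 361/9 ≈ 40.111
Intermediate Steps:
Y(z, N) = -1 (Y(z, N) = 0 - 1*1 = 0 - 1 = -1)
s(B) = 1 (s(B) = -1*(-1) = 1)
(-(-48)/9 + s(5))² = (-(-48)/9 + 1)² = (-24*(-2/9) + 1)² = (16/3 + 1)² = (19/3)² = 361/9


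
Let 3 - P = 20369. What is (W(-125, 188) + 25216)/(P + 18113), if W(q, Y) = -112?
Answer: -8368/751 ≈ -11.142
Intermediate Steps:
P = -20366 (P = 3 - 1*20369 = 3 - 20369 = -20366)
(W(-125, 188) + 25216)/(P + 18113) = (-112 + 25216)/(-20366 + 18113) = 25104/(-2253) = 25104*(-1/2253) = -8368/751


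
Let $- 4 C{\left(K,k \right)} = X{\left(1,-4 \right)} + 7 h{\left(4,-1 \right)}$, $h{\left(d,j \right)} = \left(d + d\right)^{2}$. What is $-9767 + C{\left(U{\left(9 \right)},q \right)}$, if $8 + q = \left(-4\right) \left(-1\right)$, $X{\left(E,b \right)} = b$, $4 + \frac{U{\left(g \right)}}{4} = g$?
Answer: $-9878$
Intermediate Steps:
$U{\left(g \right)} = -16 + 4 g$
$h{\left(d,j \right)} = 4 d^{2}$ ($h{\left(d,j \right)} = \left(2 d\right)^{2} = 4 d^{2}$)
$q = -4$ ($q = -8 - -4 = -8 + 4 = -4$)
$C{\left(K,k \right)} = -111$ ($C{\left(K,k \right)} = - \frac{-4 + 7 \cdot 4 \cdot 4^{2}}{4} = - \frac{-4 + 7 \cdot 4 \cdot 16}{4} = - \frac{-4 + 7 \cdot 64}{4} = - \frac{-4 + 448}{4} = \left(- \frac{1}{4}\right) 444 = -111$)
$-9767 + C{\left(U{\left(9 \right)},q \right)} = -9767 - 111 = -9878$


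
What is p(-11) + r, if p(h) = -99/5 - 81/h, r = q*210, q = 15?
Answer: 172566/55 ≈ 3137.6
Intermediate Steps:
r = 3150 (r = 15*210 = 3150)
p(h) = -99/5 - 81/h (p(h) = -99*1/5 - 81/h = -99/5 - 81/h)
p(-11) + r = (-99/5 - 81/(-11)) + 3150 = (-99/5 - 81*(-1/11)) + 3150 = (-99/5 + 81/11) + 3150 = -684/55 + 3150 = 172566/55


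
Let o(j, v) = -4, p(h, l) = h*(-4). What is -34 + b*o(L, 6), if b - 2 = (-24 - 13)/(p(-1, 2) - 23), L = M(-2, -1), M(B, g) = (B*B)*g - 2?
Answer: -946/19 ≈ -49.789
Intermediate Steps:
p(h, l) = -4*h
M(B, g) = -2 + g*B² (M(B, g) = B²*g - 2 = g*B² - 2 = -2 + g*B²)
L = -6 (L = -2 - 1*(-2)² = -2 - 1*4 = -2 - 4 = -6)
b = 75/19 (b = 2 + (-24 - 13)/(-4*(-1) - 23) = 2 - 37/(4 - 23) = 2 - 37/(-19) = 2 - 37*(-1/19) = 2 + 37/19 = 75/19 ≈ 3.9474)
-34 + b*o(L, 6) = -34 + (75/19)*(-4) = -34 - 300/19 = -946/19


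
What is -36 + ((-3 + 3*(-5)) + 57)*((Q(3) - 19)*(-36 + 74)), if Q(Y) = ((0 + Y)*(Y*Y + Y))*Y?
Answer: 131862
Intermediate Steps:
Q(Y) = Y**2*(Y + Y**2) (Q(Y) = (Y*(Y**2 + Y))*Y = (Y*(Y + Y**2))*Y = Y**2*(Y + Y**2))
-36 + ((-3 + 3*(-5)) + 57)*((Q(3) - 19)*(-36 + 74)) = -36 + ((-3 + 3*(-5)) + 57)*((3**3*(1 + 3) - 19)*(-36 + 74)) = -36 + ((-3 - 15) + 57)*((27*4 - 19)*38) = -36 + (-18 + 57)*((108 - 19)*38) = -36 + 39*(89*38) = -36 + 39*3382 = -36 + 131898 = 131862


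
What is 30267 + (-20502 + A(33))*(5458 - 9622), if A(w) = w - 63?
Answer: 85525515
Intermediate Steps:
A(w) = -63 + w
30267 + (-20502 + A(33))*(5458 - 9622) = 30267 + (-20502 + (-63 + 33))*(5458 - 9622) = 30267 + (-20502 - 30)*(-4164) = 30267 - 20532*(-4164) = 30267 + 85495248 = 85525515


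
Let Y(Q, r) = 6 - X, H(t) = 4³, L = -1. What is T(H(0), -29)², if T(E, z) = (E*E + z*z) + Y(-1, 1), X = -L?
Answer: 24423364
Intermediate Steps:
X = 1 (X = -1*(-1) = 1)
H(t) = 64
Y(Q, r) = 5 (Y(Q, r) = 6 - 1*1 = 6 - 1 = 5)
T(E, z) = 5 + E² + z² (T(E, z) = (E*E + z*z) + 5 = (E² + z²) + 5 = 5 + E² + z²)
T(H(0), -29)² = (5 + 64² + (-29)²)² = (5 + 4096 + 841)² = 4942² = 24423364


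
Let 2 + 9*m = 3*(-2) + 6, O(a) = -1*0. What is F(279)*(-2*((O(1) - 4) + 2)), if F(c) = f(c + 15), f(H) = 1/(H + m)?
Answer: 9/661 ≈ 0.013616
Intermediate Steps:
O(a) = 0
m = -2/9 (m = -2/9 + (3*(-2) + 6)/9 = -2/9 + (-6 + 6)/9 = -2/9 + (⅑)*0 = -2/9 + 0 = -2/9 ≈ -0.22222)
f(H) = 1/(-2/9 + H) (f(H) = 1/(H - 2/9) = 1/(-2/9 + H))
F(c) = 9/(133 + 9*c) (F(c) = 9/(-2 + 9*(c + 15)) = 9/(-2 + 9*(15 + c)) = 9/(-2 + (135 + 9*c)) = 9/(133 + 9*c))
F(279)*(-2*((O(1) - 4) + 2)) = (9/(133 + 9*279))*(-2*((0 - 4) + 2)) = (9/(133 + 2511))*(-2*(-4 + 2)) = (9/2644)*(-2*(-2)) = (9*(1/2644))*4 = (9/2644)*4 = 9/661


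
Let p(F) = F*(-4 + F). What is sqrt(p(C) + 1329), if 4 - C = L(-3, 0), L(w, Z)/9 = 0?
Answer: sqrt(1329) ≈ 36.455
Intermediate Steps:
L(w, Z) = 0 (L(w, Z) = 9*0 = 0)
C = 4 (C = 4 - 1*0 = 4 + 0 = 4)
sqrt(p(C) + 1329) = sqrt(4*(-4 + 4) + 1329) = sqrt(4*0 + 1329) = sqrt(0 + 1329) = sqrt(1329)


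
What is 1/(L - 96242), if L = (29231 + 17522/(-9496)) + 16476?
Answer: -4748/239948941 ≈ -1.9788e-5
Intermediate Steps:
L = 217008075/4748 (L = (29231 + 17522*(-1/9496)) + 16476 = (29231 - 8761/4748) + 16476 = 138780027/4748 + 16476 = 217008075/4748 ≈ 45705.)
1/(L - 96242) = 1/(217008075/4748 - 96242) = 1/(-239948941/4748) = -4748/239948941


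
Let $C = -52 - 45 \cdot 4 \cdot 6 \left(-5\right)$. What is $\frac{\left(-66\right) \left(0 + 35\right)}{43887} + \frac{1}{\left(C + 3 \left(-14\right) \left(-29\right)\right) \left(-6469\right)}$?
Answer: $- \frac{32706114209}{621373416566} \approx -0.052635$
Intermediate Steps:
$C = 5348$ ($C = -52 - 45 \cdot 24 \left(-5\right) = -52 - -5400 = -52 + 5400 = 5348$)
$\frac{\left(-66\right) \left(0 + 35\right)}{43887} + \frac{1}{\left(C + 3 \left(-14\right) \left(-29\right)\right) \left(-6469\right)} = \frac{\left(-66\right) \left(0 + 35\right)}{43887} + \frac{1}{\left(5348 + 3 \left(-14\right) \left(-29\right)\right) \left(-6469\right)} = \left(-66\right) 35 \cdot \frac{1}{43887} + \frac{1}{5348 - -1218} \left(- \frac{1}{6469}\right) = \left(-2310\right) \frac{1}{43887} + \frac{1}{5348 + 1218} \left(- \frac{1}{6469}\right) = - \frac{770}{14629} + \frac{1}{6566} \left(- \frac{1}{6469}\right) = - \frac{770}{14629} - \frac{1}{42475454} = - \frac{32706114209}{621373416566}$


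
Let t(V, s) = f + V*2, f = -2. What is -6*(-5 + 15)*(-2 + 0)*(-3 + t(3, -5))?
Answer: 120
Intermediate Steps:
t(V, s) = -2 + 2*V (t(V, s) = -2 + V*2 = -2 + 2*V)
-6*(-5 + 15)*(-2 + 0)*(-3 + t(3, -5)) = -6*(-5 + 15)*(-2 + 0)*(-3 + (-2 + 2*3)) = -60*(-2*(-3 + (-2 + 6))) = -60*(-2*(-3 + 4)) = -60*(-2*1) = -60*(-2) = -6*(-20) = 120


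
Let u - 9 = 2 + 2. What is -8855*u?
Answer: -115115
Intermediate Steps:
u = 13 (u = 9 + (2 + 2) = 9 + 4 = 13)
-8855*u = -8855*13 = -115115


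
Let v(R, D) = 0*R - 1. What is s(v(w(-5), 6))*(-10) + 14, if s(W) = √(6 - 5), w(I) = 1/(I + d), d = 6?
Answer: 4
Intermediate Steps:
w(I) = 1/(6 + I) (w(I) = 1/(I + 6) = 1/(6 + I))
v(R, D) = -1 (v(R, D) = 0 - 1 = -1)
s(W) = 1 (s(W) = √1 = 1)
s(v(w(-5), 6))*(-10) + 14 = 1*(-10) + 14 = -10 + 14 = 4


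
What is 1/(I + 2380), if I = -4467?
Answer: -1/2087 ≈ -0.00047916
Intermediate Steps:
1/(I + 2380) = 1/(-4467 + 2380) = 1/(-2087) = -1/2087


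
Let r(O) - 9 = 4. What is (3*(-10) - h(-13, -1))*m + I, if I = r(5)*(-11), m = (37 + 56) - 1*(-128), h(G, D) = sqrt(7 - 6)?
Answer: -6994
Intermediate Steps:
r(O) = 13 (r(O) = 9 + 4 = 13)
h(G, D) = 1 (h(G, D) = sqrt(1) = 1)
m = 221 (m = 93 + 128 = 221)
I = -143 (I = 13*(-11) = -143)
(3*(-10) - h(-13, -1))*m + I = (3*(-10) - 1*1)*221 - 143 = (-30 - 1)*221 - 143 = -31*221 - 143 = -6851 - 143 = -6994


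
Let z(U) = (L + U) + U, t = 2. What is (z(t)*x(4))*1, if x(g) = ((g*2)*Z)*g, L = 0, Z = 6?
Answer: 768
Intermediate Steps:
z(U) = 2*U (z(U) = (0 + U) + U = U + U = 2*U)
x(g) = 12*g² (x(g) = ((g*2)*6)*g = ((2*g)*6)*g = (12*g)*g = 12*g²)
(z(t)*x(4))*1 = ((2*2)*(12*4²))*1 = (4*(12*16))*1 = (4*192)*1 = 768*1 = 768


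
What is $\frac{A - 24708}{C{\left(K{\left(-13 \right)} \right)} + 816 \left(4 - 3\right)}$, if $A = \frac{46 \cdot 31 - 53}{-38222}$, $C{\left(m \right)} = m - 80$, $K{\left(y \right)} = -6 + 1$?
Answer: $- \frac{944390549}{27940282} \approx -33.8$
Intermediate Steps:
$K{\left(y \right)} = -5$
$C{\left(m \right)} = -80 + m$ ($C{\left(m \right)} = m - 80 = -80 + m$)
$A = - \frac{1373}{38222}$ ($A = \left(1426 - 53\right) \left(- \frac{1}{38222}\right) = 1373 \left(- \frac{1}{38222}\right) = - \frac{1373}{38222} \approx -0.035922$)
$\frac{A - 24708}{C{\left(K{\left(-13 \right)} \right)} + 816 \left(4 - 3\right)} = \frac{- \frac{1373}{38222} - 24708}{\left(-80 - 5\right) + 816 \left(4 - 3\right)} = - \frac{944390549}{38222 \left(-85 + 816 \left(4 - 3\right)\right)} = - \frac{944390549}{38222 \left(-85 + 816 \cdot 1\right)} = - \frac{944390549}{38222 \left(-85 + 816\right)} = - \frac{944390549}{38222 \cdot 731} = \left(- \frac{944390549}{38222}\right) \frac{1}{731} = - \frac{944390549}{27940282}$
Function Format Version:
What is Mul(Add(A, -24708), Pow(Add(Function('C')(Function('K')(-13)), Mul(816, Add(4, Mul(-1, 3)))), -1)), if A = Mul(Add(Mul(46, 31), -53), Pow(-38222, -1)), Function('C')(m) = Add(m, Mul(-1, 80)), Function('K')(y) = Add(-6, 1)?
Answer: Rational(-944390549, 27940282) ≈ -33.800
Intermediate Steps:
Function('K')(y) = -5
Function('C')(m) = Add(-80, m) (Function('C')(m) = Add(m, -80) = Add(-80, m))
A = Rational(-1373, 38222) (A = Mul(Add(1426, -53), Rational(-1, 38222)) = Mul(1373, Rational(-1, 38222)) = Rational(-1373, 38222) ≈ -0.035922)
Mul(Add(A, -24708), Pow(Add(Function('C')(Function('K')(-13)), Mul(816, Add(4, Mul(-1, 3)))), -1)) = Mul(Add(Rational(-1373, 38222), -24708), Pow(Add(Add(-80, -5), Mul(816, Add(4, Mul(-1, 3)))), -1)) = Mul(Rational(-944390549, 38222), Pow(Add(-85, Mul(816, Add(4, -3))), -1)) = Mul(Rational(-944390549, 38222), Pow(Add(-85, Mul(816, 1)), -1)) = Mul(Rational(-944390549, 38222), Pow(Add(-85, 816), -1)) = Mul(Rational(-944390549, 38222), Pow(731, -1)) = Mul(Rational(-944390549, 38222), Rational(1, 731)) = Rational(-944390549, 27940282)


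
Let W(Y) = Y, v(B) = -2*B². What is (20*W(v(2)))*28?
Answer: -4480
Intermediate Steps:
(20*W(v(2)))*28 = (20*(-2*2²))*28 = (20*(-2*4))*28 = (20*(-8))*28 = -160*28 = -4480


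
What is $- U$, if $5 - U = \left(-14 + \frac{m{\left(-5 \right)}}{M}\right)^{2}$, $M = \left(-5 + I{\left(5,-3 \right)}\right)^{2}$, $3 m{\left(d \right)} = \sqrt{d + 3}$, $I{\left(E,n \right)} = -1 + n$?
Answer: $\frac{11278357}{59049} - \frac{28 i \sqrt{2}}{243} \approx 191.0 - 0.16295 i$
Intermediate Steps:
$m{\left(d \right)} = \frac{\sqrt{3 + d}}{3}$ ($m{\left(d \right)} = \frac{\sqrt{d + 3}}{3} = \frac{\sqrt{3 + d}}{3}$)
$M = 81$ ($M = \left(-5 - 4\right)^{2} = \left(-9\right)^{2} = 81$)
$U = 5 - \left(-14 + \frac{i \sqrt{2}}{243}\right)^{2}$ ($U = 5 - \left(-14 + \frac{\frac{1}{3} \sqrt{3 - 5}}{81}\right)^{2} = 5 - \left(-14 + \frac{\sqrt{-2}}{3} \cdot \frac{1}{81}\right)^{2} = 5 - \left(-14 + \frac{i \sqrt{2}}{3} \cdot \frac{1}{81}\right)^{2} = 5 - \left(-14 + \frac{i \sqrt{2}}{243}\right)^{2} \approx -191.0 + 0.16295 i$)
$- U = - (- \frac{11278357}{59049} + \frac{28 i \sqrt{2}}{243}) = \frac{11278357}{59049} - \frac{28 i \sqrt{2}}{243}$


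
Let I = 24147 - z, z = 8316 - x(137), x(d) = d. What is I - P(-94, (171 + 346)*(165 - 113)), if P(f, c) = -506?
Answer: 16474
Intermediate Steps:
z = 8179 (z = 8316 - 1*137 = 8316 - 137 = 8179)
I = 15968 (I = 24147 - 1*8179 = 24147 - 8179 = 15968)
I - P(-94, (171 + 346)*(165 - 113)) = 15968 - 1*(-506) = 15968 + 506 = 16474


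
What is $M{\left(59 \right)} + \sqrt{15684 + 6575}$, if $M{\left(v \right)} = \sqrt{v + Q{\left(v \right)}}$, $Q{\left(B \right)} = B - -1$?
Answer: $\sqrt{119} + \sqrt{22259} \approx 160.1$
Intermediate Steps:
$Q{\left(B \right)} = 1 + B$ ($Q{\left(B \right)} = B + 1 = 1 + B$)
$M{\left(v \right)} = \sqrt{1 + 2 v}$ ($M{\left(v \right)} = \sqrt{v + \left(1 + v\right)} = \sqrt{1 + 2 v}$)
$M{\left(59 \right)} + \sqrt{15684 + 6575} = \sqrt{1 + 2 \cdot 59} + \sqrt{15684 + 6575} = \sqrt{1 + 118} + \sqrt{22259} = \sqrt{119} + \sqrt{22259}$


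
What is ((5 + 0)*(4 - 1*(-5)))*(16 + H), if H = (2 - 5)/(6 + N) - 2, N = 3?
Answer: 615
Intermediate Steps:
H = -7/3 (H = (2 - 5)/(6 + 3) - 2 = -3/9 - 2 = -3*1/9 - 2 = -1/3 - 2 = -7/3 ≈ -2.3333)
((5 + 0)*(4 - 1*(-5)))*(16 + H) = ((5 + 0)*(4 - 1*(-5)))*(16 - 7/3) = (5*(4 + 5))*(41/3) = (5*9)*(41/3) = 45*(41/3) = 615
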